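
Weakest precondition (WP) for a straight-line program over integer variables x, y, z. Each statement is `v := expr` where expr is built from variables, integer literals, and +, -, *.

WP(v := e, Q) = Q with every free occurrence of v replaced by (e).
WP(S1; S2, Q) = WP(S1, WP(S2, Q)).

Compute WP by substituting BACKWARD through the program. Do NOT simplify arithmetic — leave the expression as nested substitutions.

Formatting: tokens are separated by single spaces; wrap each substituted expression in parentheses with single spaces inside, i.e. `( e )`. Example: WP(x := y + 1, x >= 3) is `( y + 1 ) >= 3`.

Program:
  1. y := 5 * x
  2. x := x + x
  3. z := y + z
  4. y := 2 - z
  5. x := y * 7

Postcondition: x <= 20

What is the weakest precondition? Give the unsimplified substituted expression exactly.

Answer: ( ( 2 - ( ( 5 * x ) + z ) ) * 7 ) <= 20

Derivation:
post: x <= 20
stmt 5: x := y * 7  -- replace 1 occurrence(s) of x with (y * 7)
  => ( y * 7 ) <= 20
stmt 4: y := 2 - z  -- replace 1 occurrence(s) of y with (2 - z)
  => ( ( 2 - z ) * 7 ) <= 20
stmt 3: z := y + z  -- replace 1 occurrence(s) of z with (y + z)
  => ( ( 2 - ( y + z ) ) * 7 ) <= 20
stmt 2: x := x + x  -- replace 0 occurrence(s) of x with (x + x)
  => ( ( 2 - ( y + z ) ) * 7 ) <= 20
stmt 1: y := 5 * x  -- replace 1 occurrence(s) of y with (5 * x)
  => ( ( 2 - ( ( 5 * x ) + z ) ) * 7 ) <= 20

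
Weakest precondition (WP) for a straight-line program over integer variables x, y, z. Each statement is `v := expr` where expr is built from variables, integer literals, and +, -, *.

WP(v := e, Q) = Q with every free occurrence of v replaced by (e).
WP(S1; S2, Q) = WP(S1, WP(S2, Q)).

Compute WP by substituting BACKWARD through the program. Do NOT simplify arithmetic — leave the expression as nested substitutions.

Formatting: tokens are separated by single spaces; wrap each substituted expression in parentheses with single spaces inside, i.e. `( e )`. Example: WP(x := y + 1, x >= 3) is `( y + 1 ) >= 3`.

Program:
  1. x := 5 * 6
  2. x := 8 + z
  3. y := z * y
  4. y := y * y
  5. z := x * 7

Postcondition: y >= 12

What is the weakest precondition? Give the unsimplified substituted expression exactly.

Answer: ( ( z * y ) * ( z * y ) ) >= 12

Derivation:
post: y >= 12
stmt 5: z := x * 7  -- replace 0 occurrence(s) of z with (x * 7)
  => y >= 12
stmt 4: y := y * y  -- replace 1 occurrence(s) of y with (y * y)
  => ( y * y ) >= 12
stmt 3: y := z * y  -- replace 2 occurrence(s) of y with (z * y)
  => ( ( z * y ) * ( z * y ) ) >= 12
stmt 2: x := 8 + z  -- replace 0 occurrence(s) of x with (8 + z)
  => ( ( z * y ) * ( z * y ) ) >= 12
stmt 1: x := 5 * 6  -- replace 0 occurrence(s) of x with (5 * 6)
  => ( ( z * y ) * ( z * y ) ) >= 12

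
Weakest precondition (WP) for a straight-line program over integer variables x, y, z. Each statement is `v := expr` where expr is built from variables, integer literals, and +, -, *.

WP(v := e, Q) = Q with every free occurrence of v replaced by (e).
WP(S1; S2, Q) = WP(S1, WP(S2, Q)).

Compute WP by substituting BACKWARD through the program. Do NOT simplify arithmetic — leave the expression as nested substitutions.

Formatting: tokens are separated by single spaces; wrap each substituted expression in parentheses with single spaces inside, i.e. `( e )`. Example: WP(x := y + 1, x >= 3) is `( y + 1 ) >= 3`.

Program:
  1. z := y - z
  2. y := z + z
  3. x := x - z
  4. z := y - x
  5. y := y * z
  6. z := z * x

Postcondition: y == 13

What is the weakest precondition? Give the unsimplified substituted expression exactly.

post: y == 13
stmt 6: z := z * x  -- replace 0 occurrence(s) of z with (z * x)
  => y == 13
stmt 5: y := y * z  -- replace 1 occurrence(s) of y with (y * z)
  => ( y * z ) == 13
stmt 4: z := y - x  -- replace 1 occurrence(s) of z with (y - x)
  => ( y * ( y - x ) ) == 13
stmt 3: x := x - z  -- replace 1 occurrence(s) of x with (x - z)
  => ( y * ( y - ( x - z ) ) ) == 13
stmt 2: y := z + z  -- replace 2 occurrence(s) of y with (z + z)
  => ( ( z + z ) * ( ( z + z ) - ( x - z ) ) ) == 13
stmt 1: z := y - z  -- replace 5 occurrence(s) of z with (y - z)
  => ( ( ( y - z ) + ( y - z ) ) * ( ( ( y - z ) + ( y - z ) ) - ( x - ( y - z ) ) ) ) == 13

Answer: ( ( ( y - z ) + ( y - z ) ) * ( ( ( y - z ) + ( y - z ) ) - ( x - ( y - z ) ) ) ) == 13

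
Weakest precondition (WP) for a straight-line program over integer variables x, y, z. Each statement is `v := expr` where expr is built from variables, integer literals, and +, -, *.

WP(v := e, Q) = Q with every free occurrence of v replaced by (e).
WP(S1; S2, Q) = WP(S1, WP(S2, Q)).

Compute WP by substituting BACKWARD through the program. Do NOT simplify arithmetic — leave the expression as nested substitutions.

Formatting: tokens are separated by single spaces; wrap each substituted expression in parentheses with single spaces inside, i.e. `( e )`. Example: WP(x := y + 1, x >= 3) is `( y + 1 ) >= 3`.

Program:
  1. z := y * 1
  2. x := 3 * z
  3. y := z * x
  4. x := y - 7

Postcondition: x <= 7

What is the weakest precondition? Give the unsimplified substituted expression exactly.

Answer: ( ( ( y * 1 ) * ( 3 * ( y * 1 ) ) ) - 7 ) <= 7

Derivation:
post: x <= 7
stmt 4: x := y - 7  -- replace 1 occurrence(s) of x with (y - 7)
  => ( y - 7 ) <= 7
stmt 3: y := z * x  -- replace 1 occurrence(s) of y with (z * x)
  => ( ( z * x ) - 7 ) <= 7
stmt 2: x := 3 * z  -- replace 1 occurrence(s) of x with (3 * z)
  => ( ( z * ( 3 * z ) ) - 7 ) <= 7
stmt 1: z := y * 1  -- replace 2 occurrence(s) of z with (y * 1)
  => ( ( ( y * 1 ) * ( 3 * ( y * 1 ) ) ) - 7 ) <= 7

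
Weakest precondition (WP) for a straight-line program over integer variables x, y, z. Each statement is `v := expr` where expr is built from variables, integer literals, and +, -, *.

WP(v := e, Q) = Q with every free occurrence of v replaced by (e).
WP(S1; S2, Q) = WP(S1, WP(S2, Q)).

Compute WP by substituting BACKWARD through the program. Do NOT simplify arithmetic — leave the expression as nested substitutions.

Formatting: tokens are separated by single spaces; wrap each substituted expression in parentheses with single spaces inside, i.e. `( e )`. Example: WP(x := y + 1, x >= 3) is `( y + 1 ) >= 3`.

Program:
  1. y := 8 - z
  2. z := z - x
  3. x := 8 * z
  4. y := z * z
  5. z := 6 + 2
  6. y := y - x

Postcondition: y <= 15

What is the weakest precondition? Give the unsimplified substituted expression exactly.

post: y <= 15
stmt 6: y := y - x  -- replace 1 occurrence(s) of y with (y - x)
  => ( y - x ) <= 15
stmt 5: z := 6 + 2  -- replace 0 occurrence(s) of z with (6 + 2)
  => ( y - x ) <= 15
stmt 4: y := z * z  -- replace 1 occurrence(s) of y with (z * z)
  => ( ( z * z ) - x ) <= 15
stmt 3: x := 8 * z  -- replace 1 occurrence(s) of x with (8 * z)
  => ( ( z * z ) - ( 8 * z ) ) <= 15
stmt 2: z := z - x  -- replace 3 occurrence(s) of z with (z - x)
  => ( ( ( z - x ) * ( z - x ) ) - ( 8 * ( z - x ) ) ) <= 15
stmt 1: y := 8 - z  -- replace 0 occurrence(s) of y with (8 - z)
  => ( ( ( z - x ) * ( z - x ) ) - ( 8 * ( z - x ) ) ) <= 15

Answer: ( ( ( z - x ) * ( z - x ) ) - ( 8 * ( z - x ) ) ) <= 15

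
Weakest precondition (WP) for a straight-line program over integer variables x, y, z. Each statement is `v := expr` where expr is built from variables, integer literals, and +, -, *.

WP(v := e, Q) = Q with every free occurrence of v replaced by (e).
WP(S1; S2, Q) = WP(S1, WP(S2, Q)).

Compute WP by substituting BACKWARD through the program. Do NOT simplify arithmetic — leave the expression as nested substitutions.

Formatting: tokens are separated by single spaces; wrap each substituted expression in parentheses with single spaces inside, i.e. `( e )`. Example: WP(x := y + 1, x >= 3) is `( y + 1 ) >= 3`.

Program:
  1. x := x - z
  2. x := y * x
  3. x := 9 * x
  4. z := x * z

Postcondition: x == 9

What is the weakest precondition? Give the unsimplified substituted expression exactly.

post: x == 9
stmt 4: z := x * z  -- replace 0 occurrence(s) of z with (x * z)
  => x == 9
stmt 3: x := 9 * x  -- replace 1 occurrence(s) of x with (9 * x)
  => ( 9 * x ) == 9
stmt 2: x := y * x  -- replace 1 occurrence(s) of x with (y * x)
  => ( 9 * ( y * x ) ) == 9
stmt 1: x := x - z  -- replace 1 occurrence(s) of x with (x - z)
  => ( 9 * ( y * ( x - z ) ) ) == 9

Answer: ( 9 * ( y * ( x - z ) ) ) == 9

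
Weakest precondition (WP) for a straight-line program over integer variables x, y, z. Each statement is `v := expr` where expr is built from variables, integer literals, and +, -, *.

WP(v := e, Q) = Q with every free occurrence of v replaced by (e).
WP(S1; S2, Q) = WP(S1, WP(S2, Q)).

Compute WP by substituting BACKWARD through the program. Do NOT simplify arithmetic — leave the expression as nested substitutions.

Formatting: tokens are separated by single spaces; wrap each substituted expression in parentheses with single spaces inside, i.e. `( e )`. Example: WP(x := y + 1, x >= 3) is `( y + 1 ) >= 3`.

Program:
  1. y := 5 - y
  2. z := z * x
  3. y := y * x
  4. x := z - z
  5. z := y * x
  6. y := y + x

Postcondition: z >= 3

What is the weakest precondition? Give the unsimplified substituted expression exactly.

Answer: ( ( ( 5 - y ) * x ) * ( ( z * x ) - ( z * x ) ) ) >= 3

Derivation:
post: z >= 3
stmt 6: y := y + x  -- replace 0 occurrence(s) of y with (y + x)
  => z >= 3
stmt 5: z := y * x  -- replace 1 occurrence(s) of z with (y * x)
  => ( y * x ) >= 3
stmt 4: x := z - z  -- replace 1 occurrence(s) of x with (z - z)
  => ( y * ( z - z ) ) >= 3
stmt 3: y := y * x  -- replace 1 occurrence(s) of y with (y * x)
  => ( ( y * x ) * ( z - z ) ) >= 3
stmt 2: z := z * x  -- replace 2 occurrence(s) of z with (z * x)
  => ( ( y * x ) * ( ( z * x ) - ( z * x ) ) ) >= 3
stmt 1: y := 5 - y  -- replace 1 occurrence(s) of y with (5 - y)
  => ( ( ( 5 - y ) * x ) * ( ( z * x ) - ( z * x ) ) ) >= 3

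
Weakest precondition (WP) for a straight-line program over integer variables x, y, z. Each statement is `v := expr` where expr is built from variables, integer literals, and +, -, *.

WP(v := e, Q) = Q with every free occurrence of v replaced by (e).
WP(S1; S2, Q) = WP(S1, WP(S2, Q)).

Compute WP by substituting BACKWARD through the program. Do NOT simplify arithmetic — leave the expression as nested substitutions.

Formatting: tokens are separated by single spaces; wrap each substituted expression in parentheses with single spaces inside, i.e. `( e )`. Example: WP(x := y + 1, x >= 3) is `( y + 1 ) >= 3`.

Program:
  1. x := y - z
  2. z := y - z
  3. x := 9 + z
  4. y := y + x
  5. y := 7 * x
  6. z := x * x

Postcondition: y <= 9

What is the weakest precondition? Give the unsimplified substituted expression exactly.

Answer: ( 7 * ( 9 + ( y - z ) ) ) <= 9

Derivation:
post: y <= 9
stmt 6: z := x * x  -- replace 0 occurrence(s) of z with (x * x)
  => y <= 9
stmt 5: y := 7 * x  -- replace 1 occurrence(s) of y with (7 * x)
  => ( 7 * x ) <= 9
stmt 4: y := y + x  -- replace 0 occurrence(s) of y with (y + x)
  => ( 7 * x ) <= 9
stmt 3: x := 9 + z  -- replace 1 occurrence(s) of x with (9 + z)
  => ( 7 * ( 9 + z ) ) <= 9
stmt 2: z := y - z  -- replace 1 occurrence(s) of z with (y - z)
  => ( 7 * ( 9 + ( y - z ) ) ) <= 9
stmt 1: x := y - z  -- replace 0 occurrence(s) of x with (y - z)
  => ( 7 * ( 9 + ( y - z ) ) ) <= 9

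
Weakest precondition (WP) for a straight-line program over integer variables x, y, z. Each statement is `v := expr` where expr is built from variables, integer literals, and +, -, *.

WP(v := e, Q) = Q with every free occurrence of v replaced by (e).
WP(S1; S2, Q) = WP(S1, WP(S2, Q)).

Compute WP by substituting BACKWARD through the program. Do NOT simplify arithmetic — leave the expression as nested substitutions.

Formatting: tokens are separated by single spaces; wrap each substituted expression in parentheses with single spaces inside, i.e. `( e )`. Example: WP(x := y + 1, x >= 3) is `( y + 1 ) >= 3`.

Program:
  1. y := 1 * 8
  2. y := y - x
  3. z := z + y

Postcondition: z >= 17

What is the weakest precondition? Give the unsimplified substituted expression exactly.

post: z >= 17
stmt 3: z := z + y  -- replace 1 occurrence(s) of z with (z + y)
  => ( z + y ) >= 17
stmt 2: y := y - x  -- replace 1 occurrence(s) of y with (y - x)
  => ( z + ( y - x ) ) >= 17
stmt 1: y := 1 * 8  -- replace 1 occurrence(s) of y with (1 * 8)
  => ( z + ( ( 1 * 8 ) - x ) ) >= 17

Answer: ( z + ( ( 1 * 8 ) - x ) ) >= 17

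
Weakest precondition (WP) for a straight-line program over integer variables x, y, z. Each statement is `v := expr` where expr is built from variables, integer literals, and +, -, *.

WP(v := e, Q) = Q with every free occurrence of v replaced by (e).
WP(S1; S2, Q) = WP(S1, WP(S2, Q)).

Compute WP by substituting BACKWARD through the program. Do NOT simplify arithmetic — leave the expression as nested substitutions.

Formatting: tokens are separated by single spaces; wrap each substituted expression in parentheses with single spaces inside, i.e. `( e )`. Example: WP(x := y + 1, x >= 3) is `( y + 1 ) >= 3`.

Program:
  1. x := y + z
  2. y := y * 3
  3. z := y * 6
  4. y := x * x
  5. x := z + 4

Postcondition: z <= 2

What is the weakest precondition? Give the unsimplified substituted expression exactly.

Answer: ( ( y * 3 ) * 6 ) <= 2

Derivation:
post: z <= 2
stmt 5: x := z + 4  -- replace 0 occurrence(s) of x with (z + 4)
  => z <= 2
stmt 4: y := x * x  -- replace 0 occurrence(s) of y with (x * x)
  => z <= 2
stmt 3: z := y * 6  -- replace 1 occurrence(s) of z with (y * 6)
  => ( y * 6 ) <= 2
stmt 2: y := y * 3  -- replace 1 occurrence(s) of y with (y * 3)
  => ( ( y * 3 ) * 6 ) <= 2
stmt 1: x := y + z  -- replace 0 occurrence(s) of x with (y + z)
  => ( ( y * 3 ) * 6 ) <= 2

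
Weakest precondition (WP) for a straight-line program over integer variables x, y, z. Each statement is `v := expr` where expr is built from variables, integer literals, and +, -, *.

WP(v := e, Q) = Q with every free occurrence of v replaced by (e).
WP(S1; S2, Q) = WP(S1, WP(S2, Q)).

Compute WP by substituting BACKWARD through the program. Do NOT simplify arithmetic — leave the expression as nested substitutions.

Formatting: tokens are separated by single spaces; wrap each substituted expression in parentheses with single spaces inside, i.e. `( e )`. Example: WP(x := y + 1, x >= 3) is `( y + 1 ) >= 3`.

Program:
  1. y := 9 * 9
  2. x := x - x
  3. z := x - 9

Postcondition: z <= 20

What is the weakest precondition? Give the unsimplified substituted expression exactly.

Answer: ( ( x - x ) - 9 ) <= 20

Derivation:
post: z <= 20
stmt 3: z := x - 9  -- replace 1 occurrence(s) of z with (x - 9)
  => ( x - 9 ) <= 20
stmt 2: x := x - x  -- replace 1 occurrence(s) of x with (x - x)
  => ( ( x - x ) - 9 ) <= 20
stmt 1: y := 9 * 9  -- replace 0 occurrence(s) of y with (9 * 9)
  => ( ( x - x ) - 9 ) <= 20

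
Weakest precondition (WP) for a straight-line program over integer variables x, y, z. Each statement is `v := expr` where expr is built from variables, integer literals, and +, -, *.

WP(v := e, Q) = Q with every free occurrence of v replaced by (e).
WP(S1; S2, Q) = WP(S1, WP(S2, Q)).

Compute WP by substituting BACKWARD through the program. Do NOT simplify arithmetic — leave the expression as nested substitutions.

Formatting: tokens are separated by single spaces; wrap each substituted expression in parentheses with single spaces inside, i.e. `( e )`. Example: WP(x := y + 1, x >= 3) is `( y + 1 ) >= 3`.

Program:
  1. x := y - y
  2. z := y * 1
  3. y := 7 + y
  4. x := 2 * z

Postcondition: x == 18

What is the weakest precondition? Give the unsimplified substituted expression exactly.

post: x == 18
stmt 4: x := 2 * z  -- replace 1 occurrence(s) of x with (2 * z)
  => ( 2 * z ) == 18
stmt 3: y := 7 + y  -- replace 0 occurrence(s) of y with (7 + y)
  => ( 2 * z ) == 18
stmt 2: z := y * 1  -- replace 1 occurrence(s) of z with (y * 1)
  => ( 2 * ( y * 1 ) ) == 18
stmt 1: x := y - y  -- replace 0 occurrence(s) of x with (y - y)
  => ( 2 * ( y * 1 ) ) == 18

Answer: ( 2 * ( y * 1 ) ) == 18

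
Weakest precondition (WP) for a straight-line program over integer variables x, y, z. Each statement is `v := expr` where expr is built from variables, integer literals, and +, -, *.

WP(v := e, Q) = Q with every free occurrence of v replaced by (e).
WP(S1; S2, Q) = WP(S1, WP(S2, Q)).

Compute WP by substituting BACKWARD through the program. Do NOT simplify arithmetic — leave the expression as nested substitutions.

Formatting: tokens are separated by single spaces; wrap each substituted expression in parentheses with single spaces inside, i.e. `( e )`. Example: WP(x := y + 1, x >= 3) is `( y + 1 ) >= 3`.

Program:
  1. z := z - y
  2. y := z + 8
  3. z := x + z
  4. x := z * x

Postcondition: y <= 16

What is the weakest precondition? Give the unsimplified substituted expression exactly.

post: y <= 16
stmt 4: x := z * x  -- replace 0 occurrence(s) of x with (z * x)
  => y <= 16
stmt 3: z := x + z  -- replace 0 occurrence(s) of z with (x + z)
  => y <= 16
stmt 2: y := z + 8  -- replace 1 occurrence(s) of y with (z + 8)
  => ( z + 8 ) <= 16
stmt 1: z := z - y  -- replace 1 occurrence(s) of z with (z - y)
  => ( ( z - y ) + 8 ) <= 16

Answer: ( ( z - y ) + 8 ) <= 16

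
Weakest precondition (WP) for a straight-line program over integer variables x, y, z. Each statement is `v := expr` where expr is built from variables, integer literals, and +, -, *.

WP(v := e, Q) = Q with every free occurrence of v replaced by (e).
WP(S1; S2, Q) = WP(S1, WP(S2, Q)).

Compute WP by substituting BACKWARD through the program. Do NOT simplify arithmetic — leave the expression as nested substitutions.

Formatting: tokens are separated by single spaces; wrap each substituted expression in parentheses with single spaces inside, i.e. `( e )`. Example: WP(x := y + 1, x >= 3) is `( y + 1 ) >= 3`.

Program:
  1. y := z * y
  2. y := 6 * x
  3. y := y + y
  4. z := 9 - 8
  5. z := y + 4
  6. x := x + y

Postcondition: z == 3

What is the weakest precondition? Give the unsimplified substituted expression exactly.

Answer: ( ( ( 6 * x ) + ( 6 * x ) ) + 4 ) == 3

Derivation:
post: z == 3
stmt 6: x := x + y  -- replace 0 occurrence(s) of x with (x + y)
  => z == 3
stmt 5: z := y + 4  -- replace 1 occurrence(s) of z with (y + 4)
  => ( y + 4 ) == 3
stmt 4: z := 9 - 8  -- replace 0 occurrence(s) of z with (9 - 8)
  => ( y + 4 ) == 3
stmt 3: y := y + y  -- replace 1 occurrence(s) of y with (y + y)
  => ( ( y + y ) + 4 ) == 3
stmt 2: y := 6 * x  -- replace 2 occurrence(s) of y with (6 * x)
  => ( ( ( 6 * x ) + ( 6 * x ) ) + 4 ) == 3
stmt 1: y := z * y  -- replace 0 occurrence(s) of y with (z * y)
  => ( ( ( 6 * x ) + ( 6 * x ) ) + 4 ) == 3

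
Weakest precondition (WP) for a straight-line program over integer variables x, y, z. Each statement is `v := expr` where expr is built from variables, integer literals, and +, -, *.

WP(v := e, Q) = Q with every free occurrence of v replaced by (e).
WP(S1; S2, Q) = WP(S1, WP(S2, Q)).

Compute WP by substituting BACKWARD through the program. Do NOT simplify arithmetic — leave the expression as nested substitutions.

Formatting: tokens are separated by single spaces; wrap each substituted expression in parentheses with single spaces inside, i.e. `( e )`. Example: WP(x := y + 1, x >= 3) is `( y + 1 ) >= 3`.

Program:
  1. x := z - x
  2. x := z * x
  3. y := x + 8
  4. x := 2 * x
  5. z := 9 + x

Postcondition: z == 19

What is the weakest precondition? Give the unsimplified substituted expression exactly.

post: z == 19
stmt 5: z := 9 + x  -- replace 1 occurrence(s) of z with (9 + x)
  => ( 9 + x ) == 19
stmt 4: x := 2 * x  -- replace 1 occurrence(s) of x with (2 * x)
  => ( 9 + ( 2 * x ) ) == 19
stmt 3: y := x + 8  -- replace 0 occurrence(s) of y with (x + 8)
  => ( 9 + ( 2 * x ) ) == 19
stmt 2: x := z * x  -- replace 1 occurrence(s) of x with (z * x)
  => ( 9 + ( 2 * ( z * x ) ) ) == 19
stmt 1: x := z - x  -- replace 1 occurrence(s) of x with (z - x)
  => ( 9 + ( 2 * ( z * ( z - x ) ) ) ) == 19

Answer: ( 9 + ( 2 * ( z * ( z - x ) ) ) ) == 19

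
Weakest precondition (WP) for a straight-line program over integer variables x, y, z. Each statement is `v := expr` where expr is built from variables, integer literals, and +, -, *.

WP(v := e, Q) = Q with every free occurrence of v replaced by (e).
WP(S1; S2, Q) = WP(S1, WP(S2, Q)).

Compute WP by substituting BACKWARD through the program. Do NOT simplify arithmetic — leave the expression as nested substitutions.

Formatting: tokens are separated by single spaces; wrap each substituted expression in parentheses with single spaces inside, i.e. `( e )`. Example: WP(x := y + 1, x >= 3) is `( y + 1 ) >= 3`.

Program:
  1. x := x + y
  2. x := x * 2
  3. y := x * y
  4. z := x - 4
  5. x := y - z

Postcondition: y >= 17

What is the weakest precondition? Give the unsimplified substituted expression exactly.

post: y >= 17
stmt 5: x := y - z  -- replace 0 occurrence(s) of x with (y - z)
  => y >= 17
stmt 4: z := x - 4  -- replace 0 occurrence(s) of z with (x - 4)
  => y >= 17
stmt 3: y := x * y  -- replace 1 occurrence(s) of y with (x * y)
  => ( x * y ) >= 17
stmt 2: x := x * 2  -- replace 1 occurrence(s) of x with (x * 2)
  => ( ( x * 2 ) * y ) >= 17
stmt 1: x := x + y  -- replace 1 occurrence(s) of x with (x + y)
  => ( ( ( x + y ) * 2 ) * y ) >= 17

Answer: ( ( ( x + y ) * 2 ) * y ) >= 17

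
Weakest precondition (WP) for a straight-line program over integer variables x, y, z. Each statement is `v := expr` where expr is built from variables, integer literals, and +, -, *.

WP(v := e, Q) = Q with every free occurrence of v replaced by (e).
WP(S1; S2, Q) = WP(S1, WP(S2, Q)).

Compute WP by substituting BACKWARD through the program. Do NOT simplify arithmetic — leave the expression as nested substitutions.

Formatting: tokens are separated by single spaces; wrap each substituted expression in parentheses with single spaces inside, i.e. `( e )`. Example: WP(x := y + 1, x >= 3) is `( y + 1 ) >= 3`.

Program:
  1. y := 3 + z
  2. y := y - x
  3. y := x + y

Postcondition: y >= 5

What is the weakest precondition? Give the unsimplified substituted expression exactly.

post: y >= 5
stmt 3: y := x + y  -- replace 1 occurrence(s) of y with (x + y)
  => ( x + y ) >= 5
stmt 2: y := y - x  -- replace 1 occurrence(s) of y with (y - x)
  => ( x + ( y - x ) ) >= 5
stmt 1: y := 3 + z  -- replace 1 occurrence(s) of y with (3 + z)
  => ( x + ( ( 3 + z ) - x ) ) >= 5

Answer: ( x + ( ( 3 + z ) - x ) ) >= 5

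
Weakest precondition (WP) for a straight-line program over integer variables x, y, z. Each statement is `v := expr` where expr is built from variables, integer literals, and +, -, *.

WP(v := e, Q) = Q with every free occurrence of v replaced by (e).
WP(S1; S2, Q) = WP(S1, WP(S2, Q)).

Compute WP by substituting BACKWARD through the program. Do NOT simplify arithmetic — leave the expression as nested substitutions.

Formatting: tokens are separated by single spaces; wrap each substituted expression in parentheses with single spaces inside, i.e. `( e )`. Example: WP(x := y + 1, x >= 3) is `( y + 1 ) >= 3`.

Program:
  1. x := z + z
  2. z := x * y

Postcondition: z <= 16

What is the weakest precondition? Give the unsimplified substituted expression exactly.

Answer: ( ( z + z ) * y ) <= 16

Derivation:
post: z <= 16
stmt 2: z := x * y  -- replace 1 occurrence(s) of z with (x * y)
  => ( x * y ) <= 16
stmt 1: x := z + z  -- replace 1 occurrence(s) of x with (z + z)
  => ( ( z + z ) * y ) <= 16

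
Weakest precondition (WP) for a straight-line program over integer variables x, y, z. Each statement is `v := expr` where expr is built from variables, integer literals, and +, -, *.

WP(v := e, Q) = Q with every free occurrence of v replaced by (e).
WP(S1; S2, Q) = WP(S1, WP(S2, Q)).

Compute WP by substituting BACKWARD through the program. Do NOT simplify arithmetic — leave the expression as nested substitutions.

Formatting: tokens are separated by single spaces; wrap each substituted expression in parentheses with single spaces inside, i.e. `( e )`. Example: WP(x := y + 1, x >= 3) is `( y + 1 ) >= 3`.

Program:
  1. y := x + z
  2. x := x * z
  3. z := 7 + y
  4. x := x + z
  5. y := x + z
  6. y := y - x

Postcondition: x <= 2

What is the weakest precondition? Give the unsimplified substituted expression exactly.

Answer: ( ( x * z ) + ( 7 + ( x + z ) ) ) <= 2

Derivation:
post: x <= 2
stmt 6: y := y - x  -- replace 0 occurrence(s) of y with (y - x)
  => x <= 2
stmt 5: y := x + z  -- replace 0 occurrence(s) of y with (x + z)
  => x <= 2
stmt 4: x := x + z  -- replace 1 occurrence(s) of x with (x + z)
  => ( x + z ) <= 2
stmt 3: z := 7 + y  -- replace 1 occurrence(s) of z with (7 + y)
  => ( x + ( 7 + y ) ) <= 2
stmt 2: x := x * z  -- replace 1 occurrence(s) of x with (x * z)
  => ( ( x * z ) + ( 7 + y ) ) <= 2
stmt 1: y := x + z  -- replace 1 occurrence(s) of y with (x + z)
  => ( ( x * z ) + ( 7 + ( x + z ) ) ) <= 2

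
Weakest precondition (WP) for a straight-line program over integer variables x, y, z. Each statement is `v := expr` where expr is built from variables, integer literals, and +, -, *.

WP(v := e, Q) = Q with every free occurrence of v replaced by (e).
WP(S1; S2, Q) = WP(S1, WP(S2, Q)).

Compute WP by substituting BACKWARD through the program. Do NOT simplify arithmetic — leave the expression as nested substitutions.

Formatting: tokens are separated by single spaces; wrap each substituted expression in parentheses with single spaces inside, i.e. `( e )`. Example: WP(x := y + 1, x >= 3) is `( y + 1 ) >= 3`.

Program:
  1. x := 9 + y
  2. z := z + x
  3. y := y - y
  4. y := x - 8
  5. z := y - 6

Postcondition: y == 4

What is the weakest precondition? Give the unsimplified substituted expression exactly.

Answer: ( ( 9 + y ) - 8 ) == 4

Derivation:
post: y == 4
stmt 5: z := y - 6  -- replace 0 occurrence(s) of z with (y - 6)
  => y == 4
stmt 4: y := x - 8  -- replace 1 occurrence(s) of y with (x - 8)
  => ( x - 8 ) == 4
stmt 3: y := y - y  -- replace 0 occurrence(s) of y with (y - y)
  => ( x - 8 ) == 4
stmt 2: z := z + x  -- replace 0 occurrence(s) of z with (z + x)
  => ( x - 8 ) == 4
stmt 1: x := 9 + y  -- replace 1 occurrence(s) of x with (9 + y)
  => ( ( 9 + y ) - 8 ) == 4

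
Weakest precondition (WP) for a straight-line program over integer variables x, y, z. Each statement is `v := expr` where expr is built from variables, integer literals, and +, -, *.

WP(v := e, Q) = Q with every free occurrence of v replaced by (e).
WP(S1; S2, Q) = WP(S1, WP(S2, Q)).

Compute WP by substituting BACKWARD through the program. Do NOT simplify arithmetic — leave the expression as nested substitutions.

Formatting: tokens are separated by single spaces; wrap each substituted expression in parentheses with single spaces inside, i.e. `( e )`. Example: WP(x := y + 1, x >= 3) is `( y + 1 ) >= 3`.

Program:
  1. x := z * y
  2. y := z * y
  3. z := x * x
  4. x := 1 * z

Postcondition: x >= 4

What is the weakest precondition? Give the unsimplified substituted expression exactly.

Answer: ( 1 * ( ( z * y ) * ( z * y ) ) ) >= 4

Derivation:
post: x >= 4
stmt 4: x := 1 * z  -- replace 1 occurrence(s) of x with (1 * z)
  => ( 1 * z ) >= 4
stmt 3: z := x * x  -- replace 1 occurrence(s) of z with (x * x)
  => ( 1 * ( x * x ) ) >= 4
stmt 2: y := z * y  -- replace 0 occurrence(s) of y with (z * y)
  => ( 1 * ( x * x ) ) >= 4
stmt 1: x := z * y  -- replace 2 occurrence(s) of x with (z * y)
  => ( 1 * ( ( z * y ) * ( z * y ) ) ) >= 4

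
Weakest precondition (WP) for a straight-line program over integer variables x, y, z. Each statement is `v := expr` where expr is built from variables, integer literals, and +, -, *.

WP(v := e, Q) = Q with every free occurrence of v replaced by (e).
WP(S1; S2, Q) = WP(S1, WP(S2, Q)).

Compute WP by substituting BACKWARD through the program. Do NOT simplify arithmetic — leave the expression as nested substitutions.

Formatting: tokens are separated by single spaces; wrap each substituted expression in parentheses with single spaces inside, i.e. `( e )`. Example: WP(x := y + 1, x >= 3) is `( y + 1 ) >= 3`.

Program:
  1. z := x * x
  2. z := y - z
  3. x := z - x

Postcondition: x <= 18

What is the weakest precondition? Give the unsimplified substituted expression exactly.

post: x <= 18
stmt 3: x := z - x  -- replace 1 occurrence(s) of x with (z - x)
  => ( z - x ) <= 18
stmt 2: z := y - z  -- replace 1 occurrence(s) of z with (y - z)
  => ( ( y - z ) - x ) <= 18
stmt 1: z := x * x  -- replace 1 occurrence(s) of z with (x * x)
  => ( ( y - ( x * x ) ) - x ) <= 18

Answer: ( ( y - ( x * x ) ) - x ) <= 18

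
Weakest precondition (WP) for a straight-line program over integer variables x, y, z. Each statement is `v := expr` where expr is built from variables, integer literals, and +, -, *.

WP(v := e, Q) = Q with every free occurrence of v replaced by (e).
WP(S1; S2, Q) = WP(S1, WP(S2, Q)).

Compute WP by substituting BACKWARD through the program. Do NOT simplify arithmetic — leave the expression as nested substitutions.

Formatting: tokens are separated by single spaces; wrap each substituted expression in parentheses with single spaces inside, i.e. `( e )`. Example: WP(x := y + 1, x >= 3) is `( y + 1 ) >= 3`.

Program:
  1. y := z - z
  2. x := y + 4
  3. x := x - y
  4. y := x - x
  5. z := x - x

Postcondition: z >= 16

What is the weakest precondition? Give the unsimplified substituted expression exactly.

Answer: ( ( ( ( z - z ) + 4 ) - ( z - z ) ) - ( ( ( z - z ) + 4 ) - ( z - z ) ) ) >= 16

Derivation:
post: z >= 16
stmt 5: z := x - x  -- replace 1 occurrence(s) of z with (x - x)
  => ( x - x ) >= 16
stmt 4: y := x - x  -- replace 0 occurrence(s) of y with (x - x)
  => ( x - x ) >= 16
stmt 3: x := x - y  -- replace 2 occurrence(s) of x with (x - y)
  => ( ( x - y ) - ( x - y ) ) >= 16
stmt 2: x := y + 4  -- replace 2 occurrence(s) of x with (y + 4)
  => ( ( ( y + 4 ) - y ) - ( ( y + 4 ) - y ) ) >= 16
stmt 1: y := z - z  -- replace 4 occurrence(s) of y with (z - z)
  => ( ( ( ( z - z ) + 4 ) - ( z - z ) ) - ( ( ( z - z ) + 4 ) - ( z - z ) ) ) >= 16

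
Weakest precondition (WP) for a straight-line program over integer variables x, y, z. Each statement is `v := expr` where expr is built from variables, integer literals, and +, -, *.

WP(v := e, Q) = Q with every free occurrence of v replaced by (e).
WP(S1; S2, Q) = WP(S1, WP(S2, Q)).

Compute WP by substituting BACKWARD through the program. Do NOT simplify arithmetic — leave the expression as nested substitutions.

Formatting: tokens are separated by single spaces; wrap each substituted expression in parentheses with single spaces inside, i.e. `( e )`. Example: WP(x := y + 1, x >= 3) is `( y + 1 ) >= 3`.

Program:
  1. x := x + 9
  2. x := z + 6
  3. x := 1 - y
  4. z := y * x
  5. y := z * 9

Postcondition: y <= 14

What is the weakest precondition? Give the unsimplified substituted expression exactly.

Answer: ( ( y * ( 1 - y ) ) * 9 ) <= 14

Derivation:
post: y <= 14
stmt 5: y := z * 9  -- replace 1 occurrence(s) of y with (z * 9)
  => ( z * 9 ) <= 14
stmt 4: z := y * x  -- replace 1 occurrence(s) of z with (y * x)
  => ( ( y * x ) * 9 ) <= 14
stmt 3: x := 1 - y  -- replace 1 occurrence(s) of x with (1 - y)
  => ( ( y * ( 1 - y ) ) * 9 ) <= 14
stmt 2: x := z + 6  -- replace 0 occurrence(s) of x with (z + 6)
  => ( ( y * ( 1 - y ) ) * 9 ) <= 14
stmt 1: x := x + 9  -- replace 0 occurrence(s) of x with (x + 9)
  => ( ( y * ( 1 - y ) ) * 9 ) <= 14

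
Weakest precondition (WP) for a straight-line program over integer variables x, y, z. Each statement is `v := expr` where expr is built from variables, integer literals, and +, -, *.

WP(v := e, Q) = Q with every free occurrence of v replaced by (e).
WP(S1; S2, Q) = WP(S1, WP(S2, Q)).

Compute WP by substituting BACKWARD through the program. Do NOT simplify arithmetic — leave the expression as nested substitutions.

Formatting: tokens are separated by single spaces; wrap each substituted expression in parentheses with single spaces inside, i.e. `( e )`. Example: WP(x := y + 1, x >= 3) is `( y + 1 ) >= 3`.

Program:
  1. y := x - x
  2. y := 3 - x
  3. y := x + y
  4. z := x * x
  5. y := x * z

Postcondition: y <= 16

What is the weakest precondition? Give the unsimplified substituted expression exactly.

post: y <= 16
stmt 5: y := x * z  -- replace 1 occurrence(s) of y with (x * z)
  => ( x * z ) <= 16
stmt 4: z := x * x  -- replace 1 occurrence(s) of z with (x * x)
  => ( x * ( x * x ) ) <= 16
stmt 3: y := x + y  -- replace 0 occurrence(s) of y with (x + y)
  => ( x * ( x * x ) ) <= 16
stmt 2: y := 3 - x  -- replace 0 occurrence(s) of y with (3 - x)
  => ( x * ( x * x ) ) <= 16
stmt 1: y := x - x  -- replace 0 occurrence(s) of y with (x - x)
  => ( x * ( x * x ) ) <= 16

Answer: ( x * ( x * x ) ) <= 16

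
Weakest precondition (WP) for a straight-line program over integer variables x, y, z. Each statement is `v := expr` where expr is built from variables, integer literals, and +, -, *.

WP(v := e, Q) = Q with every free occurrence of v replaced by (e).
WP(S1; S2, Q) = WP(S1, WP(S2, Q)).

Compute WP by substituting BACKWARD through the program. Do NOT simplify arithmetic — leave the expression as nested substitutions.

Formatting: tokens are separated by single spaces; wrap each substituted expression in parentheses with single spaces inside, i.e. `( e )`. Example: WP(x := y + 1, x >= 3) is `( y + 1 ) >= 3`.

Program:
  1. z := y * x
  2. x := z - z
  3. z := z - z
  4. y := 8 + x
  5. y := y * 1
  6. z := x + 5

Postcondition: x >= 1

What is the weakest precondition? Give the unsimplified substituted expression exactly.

post: x >= 1
stmt 6: z := x + 5  -- replace 0 occurrence(s) of z with (x + 5)
  => x >= 1
stmt 5: y := y * 1  -- replace 0 occurrence(s) of y with (y * 1)
  => x >= 1
stmt 4: y := 8 + x  -- replace 0 occurrence(s) of y with (8 + x)
  => x >= 1
stmt 3: z := z - z  -- replace 0 occurrence(s) of z with (z - z)
  => x >= 1
stmt 2: x := z - z  -- replace 1 occurrence(s) of x with (z - z)
  => ( z - z ) >= 1
stmt 1: z := y * x  -- replace 2 occurrence(s) of z with (y * x)
  => ( ( y * x ) - ( y * x ) ) >= 1

Answer: ( ( y * x ) - ( y * x ) ) >= 1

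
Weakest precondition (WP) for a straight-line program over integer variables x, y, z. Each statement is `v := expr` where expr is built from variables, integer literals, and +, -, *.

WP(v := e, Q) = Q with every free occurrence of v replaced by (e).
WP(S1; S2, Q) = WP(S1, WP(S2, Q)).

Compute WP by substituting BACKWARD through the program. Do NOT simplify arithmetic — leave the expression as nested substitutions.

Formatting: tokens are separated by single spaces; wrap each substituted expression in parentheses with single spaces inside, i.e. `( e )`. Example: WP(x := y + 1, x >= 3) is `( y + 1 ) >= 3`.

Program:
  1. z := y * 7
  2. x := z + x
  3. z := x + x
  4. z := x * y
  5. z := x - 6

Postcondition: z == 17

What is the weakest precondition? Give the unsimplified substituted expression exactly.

Answer: ( ( ( y * 7 ) + x ) - 6 ) == 17

Derivation:
post: z == 17
stmt 5: z := x - 6  -- replace 1 occurrence(s) of z with (x - 6)
  => ( x - 6 ) == 17
stmt 4: z := x * y  -- replace 0 occurrence(s) of z with (x * y)
  => ( x - 6 ) == 17
stmt 3: z := x + x  -- replace 0 occurrence(s) of z with (x + x)
  => ( x - 6 ) == 17
stmt 2: x := z + x  -- replace 1 occurrence(s) of x with (z + x)
  => ( ( z + x ) - 6 ) == 17
stmt 1: z := y * 7  -- replace 1 occurrence(s) of z with (y * 7)
  => ( ( ( y * 7 ) + x ) - 6 ) == 17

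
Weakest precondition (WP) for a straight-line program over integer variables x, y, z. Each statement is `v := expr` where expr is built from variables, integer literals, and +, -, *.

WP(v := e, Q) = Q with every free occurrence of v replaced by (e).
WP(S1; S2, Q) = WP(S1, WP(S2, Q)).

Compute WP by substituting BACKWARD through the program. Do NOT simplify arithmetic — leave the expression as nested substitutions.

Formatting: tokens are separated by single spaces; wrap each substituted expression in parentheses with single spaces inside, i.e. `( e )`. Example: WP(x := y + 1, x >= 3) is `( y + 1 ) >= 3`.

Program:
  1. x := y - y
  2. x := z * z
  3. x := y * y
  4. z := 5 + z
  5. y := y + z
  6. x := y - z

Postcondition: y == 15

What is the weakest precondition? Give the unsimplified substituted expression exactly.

post: y == 15
stmt 6: x := y - z  -- replace 0 occurrence(s) of x with (y - z)
  => y == 15
stmt 5: y := y + z  -- replace 1 occurrence(s) of y with (y + z)
  => ( y + z ) == 15
stmt 4: z := 5 + z  -- replace 1 occurrence(s) of z with (5 + z)
  => ( y + ( 5 + z ) ) == 15
stmt 3: x := y * y  -- replace 0 occurrence(s) of x with (y * y)
  => ( y + ( 5 + z ) ) == 15
stmt 2: x := z * z  -- replace 0 occurrence(s) of x with (z * z)
  => ( y + ( 5 + z ) ) == 15
stmt 1: x := y - y  -- replace 0 occurrence(s) of x with (y - y)
  => ( y + ( 5 + z ) ) == 15

Answer: ( y + ( 5 + z ) ) == 15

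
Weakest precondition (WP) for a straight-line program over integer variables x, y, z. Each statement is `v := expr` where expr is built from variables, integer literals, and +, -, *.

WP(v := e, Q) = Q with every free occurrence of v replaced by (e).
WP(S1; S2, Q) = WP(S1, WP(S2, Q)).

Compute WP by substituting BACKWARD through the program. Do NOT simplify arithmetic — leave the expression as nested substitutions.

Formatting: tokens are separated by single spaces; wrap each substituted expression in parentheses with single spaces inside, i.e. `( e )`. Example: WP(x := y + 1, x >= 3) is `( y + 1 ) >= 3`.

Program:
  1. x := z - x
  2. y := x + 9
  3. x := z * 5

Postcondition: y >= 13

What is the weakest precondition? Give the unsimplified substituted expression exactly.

Answer: ( ( z - x ) + 9 ) >= 13

Derivation:
post: y >= 13
stmt 3: x := z * 5  -- replace 0 occurrence(s) of x with (z * 5)
  => y >= 13
stmt 2: y := x + 9  -- replace 1 occurrence(s) of y with (x + 9)
  => ( x + 9 ) >= 13
stmt 1: x := z - x  -- replace 1 occurrence(s) of x with (z - x)
  => ( ( z - x ) + 9 ) >= 13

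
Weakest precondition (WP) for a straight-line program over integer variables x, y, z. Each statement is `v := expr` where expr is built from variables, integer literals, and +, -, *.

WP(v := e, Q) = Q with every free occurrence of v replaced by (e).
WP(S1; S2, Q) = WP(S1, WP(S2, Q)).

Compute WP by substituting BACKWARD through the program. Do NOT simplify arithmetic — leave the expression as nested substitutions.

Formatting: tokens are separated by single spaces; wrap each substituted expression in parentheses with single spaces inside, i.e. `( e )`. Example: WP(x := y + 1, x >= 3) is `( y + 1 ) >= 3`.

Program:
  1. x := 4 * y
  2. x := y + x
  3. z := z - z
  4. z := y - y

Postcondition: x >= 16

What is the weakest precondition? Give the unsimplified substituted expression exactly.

post: x >= 16
stmt 4: z := y - y  -- replace 0 occurrence(s) of z with (y - y)
  => x >= 16
stmt 3: z := z - z  -- replace 0 occurrence(s) of z with (z - z)
  => x >= 16
stmt 2: x := y + x  -- replace 1 occurrence(s) of x with (y + x)
  => ( y + x ) >= 16
stmt 1: x := 4 * y  -- replace 1 occurrence(s) of x with (4 * y)
  => ( y + ( 4 * y ) ) >= 16

Answer: ( y + ( 4 * y ) ) >= 16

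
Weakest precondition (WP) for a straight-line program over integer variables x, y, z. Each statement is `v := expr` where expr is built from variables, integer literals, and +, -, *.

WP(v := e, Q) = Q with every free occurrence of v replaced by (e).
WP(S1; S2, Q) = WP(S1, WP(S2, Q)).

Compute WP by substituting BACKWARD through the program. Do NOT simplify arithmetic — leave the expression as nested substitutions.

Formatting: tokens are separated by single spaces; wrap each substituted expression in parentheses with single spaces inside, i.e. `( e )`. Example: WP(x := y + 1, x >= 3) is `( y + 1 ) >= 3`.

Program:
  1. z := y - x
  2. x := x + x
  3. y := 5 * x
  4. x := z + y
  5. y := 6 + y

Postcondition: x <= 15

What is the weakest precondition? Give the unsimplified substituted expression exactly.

post: x <= 15
stmt 5: y := 6 + y  -- replace 0 occurrence(s) of y with (6 + y)
  => x <= 15
stmt 4: x := z + y  -- replace 1 occurrence(s) of x with (z + y)
  => ( z + y ) <= 15
stmt 3: y := 5 * x  -- replace 1 occurrence(s) of y with (5 * x)
  => ( z + ( 5 * x ) ) <= 15
stmt 2: x := x + x  -- replace 1 occurrence(s) of x with (x + x)
  => ( z + ( 5 * ( x + x ) ) ) <= 15
stmt 1: z := y - x  -- replace 1 occurrence(s) of z with (y - x)
  => ( ( y - x ) + ( 5 * ( x + x ) ) ) <= 15

Answer: ( ( y - x ) + ( 5 * ( x + x ) ) ) <= 15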